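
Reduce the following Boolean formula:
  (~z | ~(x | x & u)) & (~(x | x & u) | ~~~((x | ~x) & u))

(~z | ~(x | x & u)) & (~(x | x & u) | ~~~((x | ~x) & u))
= ~(x | x & u) | ~z & ~~~((x | ~x) & u)   [distribution]
= ~(x | x & u) | ~z & ~~~u   [complement / identity]
= ~(x | x & u) | ~z & ~u   [double negation]
= ~x | ~z & ~u   [absorption]

~x | ~z & ~u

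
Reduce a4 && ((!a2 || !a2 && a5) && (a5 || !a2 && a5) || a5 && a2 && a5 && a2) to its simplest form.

a4 && ((!a2 || !a2 && a5) && (a5 || !a2 && a5) || a5 && a2 && a5 && a2)
= a4 && ((!a2 || !a2 && a5) && (a5 || !a2 && a5) || a5 && a2)   — idempotence
= a4 && (!a2 && a5 || !a2 && a5 || a5 && a2)   — distribution
= a4 && (!a2 && a5 || a5 && a2)   — idempotence
= a4 && a5   — distribution

a4 && a5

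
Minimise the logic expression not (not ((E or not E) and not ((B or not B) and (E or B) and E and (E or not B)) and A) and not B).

not (not ((E or not E) and not ((B or not B) and (E or B) and E and (E or not B)) and A) and not B)
= not (not ((E or not E) and not ((B or not B) and (E or B) and E) and A) and not B)   [absorption]
= not (not ((E or not E) and not ((E or B) and E) and A) and not B)   [complement / identity]
= (E or not E) and not ((E or B) and E) and A or B   [De Morgan]
= not ((E or B) and E) and A or B   [complement / identity]
= not E and A or B   [absorption]

not E and A or B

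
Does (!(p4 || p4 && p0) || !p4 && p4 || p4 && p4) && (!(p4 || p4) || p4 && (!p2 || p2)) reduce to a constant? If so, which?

(!(p4 || p4 && p0) || !p4 && p4 || p4 && p4) && (!(p4 || p4) || p4 && (!p2 || p2))
= (!(p4 || p4 && p0) || !p4 && p4 || p4 && p4) && (!(p4 || p4) || p4)   [complement / identity]
= (!(p4 || p4 && p0) || !p4 && p4 || p4 && p4) && (!p4 || p4)   [idempotence]
= (!(p4 || p4 && p0) || p4) && (!p4 || p4)   [distribution]
= (!p4 || p4) && (!p4 || p4)   [absorption]
= !p4 || p4   [idempotence]
= true   [complement]

yes, True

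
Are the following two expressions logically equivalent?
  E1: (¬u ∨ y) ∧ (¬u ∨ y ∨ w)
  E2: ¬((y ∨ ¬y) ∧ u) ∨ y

Yes

E1: (¬u ∨ y) ∧ (¬u ∨ y ∨ w)
    = ¬u ∨ y   [absorption]
E2: ¬((y ∨ ¬y) ∧ u) ∨ y
    = ¬u ∨ y   [complement / identity]
Both reduce to ¬u ∨ y, so they are equivalent.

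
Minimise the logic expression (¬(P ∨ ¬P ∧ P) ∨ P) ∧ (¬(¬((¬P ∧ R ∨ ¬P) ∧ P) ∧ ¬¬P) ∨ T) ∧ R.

(¬P ∨ T) ∧ R

(¬(P ∨ ¬P ∧ P) ∨ P) ∧ (¬(¬((¬P ∧ R ∨ ¬P) ∧ P) ∧ ¬¬P) ∨ T) ∧ R
= (¬(P ∨ ¬P ∧ P) ∨ P) ∧ ((¬P ∧ R ∨ ¬P) ∧ P ∨ ¬P ∨ T) ∧ R
= (¬(P ∨ ¬P ∧ P) ∨ P) ∧ (¬P ∧ P ∨ ¬P ∨ T) ∧ R
= (¬(P ∨ ¬P ∧ P) ∨ P) ∧ (¬P ∨ T) ∧ R
= (¬P ∨ P) ∧ (¬P ∨ T) ∧ R
= (¬P ∨ T) ∧ R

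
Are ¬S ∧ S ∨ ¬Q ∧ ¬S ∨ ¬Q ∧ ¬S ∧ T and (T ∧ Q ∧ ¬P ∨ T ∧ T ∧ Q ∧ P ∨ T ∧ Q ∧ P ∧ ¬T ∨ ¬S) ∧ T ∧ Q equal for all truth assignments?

No

E1: ¬S ∧ S ∨ ¬Q ∧ ¬S ∨ ¬Q ∧ ¬S ∧ T
    = ¬Q ∧ ¬S ∨ ¬Q ∧ ¬S ∧ T   [complement / identity]
    = ¬Q ∧ ¬S   [absorption]
E2: (T ∧ Q ∧ ¬P ∨ T ∧ T ∧ Q ∧ P ∨ T ∧ Q ∧ P ∧ ¬T ∨ ¬S) ∧ T ∧ Q
    = (T ∧ Q ∧ ¬P ∨ T ∧ Q ∧ P ∨ ¬S) ∧ T ∧ Q   [distribution]
    = (T ∧ Q ∨ ¬S) ∧ T ∧ Q   [distribution]
    = T ∧ Q   [absorption]
These differ: at P=0, Q=1, S=0, T=1, E1 = 0 but E2 = 1.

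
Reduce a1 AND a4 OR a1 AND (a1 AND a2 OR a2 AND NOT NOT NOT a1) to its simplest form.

a1 AND a4 OR a1 AND (a1 AND a2 OR a2 AND NOT NOT NOT a1)
= a1 AND a4 OR a1 AND (a1 AND a2 OR a2 AND NOT a1)   (double negation)
= a1 AND a4 OR a1 AND a2   (distribution)
= a1 AND (a4 OR a2)   (distribution)

a1 AND (a4 OR a2)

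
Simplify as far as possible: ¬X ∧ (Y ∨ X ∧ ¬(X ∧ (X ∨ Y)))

¬X ∧ (Y ∨ X ∧ ¬(X ∧ (X ∨ Y)))
= ¬X ∧ (Y ∨ X ∧ ¬X)   [absorption]
= ¬X ∧ Y   [complement / identity]

¬X ∧ Y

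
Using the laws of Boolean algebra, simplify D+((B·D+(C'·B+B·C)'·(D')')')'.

D+((B·D+(C'·B+B·C)'·(D')')')'
= D+((B·D+(C'·B+B·C)'·D)')'   (double negation)
= D+B·D+(C'·B+B·C)'·D   (double negation)
= D+B·D+B'·D   (distribution)
= D+D   (distribution)
= D   (idempotence)

D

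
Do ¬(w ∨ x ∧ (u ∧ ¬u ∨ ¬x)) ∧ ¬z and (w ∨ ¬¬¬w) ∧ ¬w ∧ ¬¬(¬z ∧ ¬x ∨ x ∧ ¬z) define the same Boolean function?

Yes

E1: ¬(w ∨ x ∧ (u ∧ ¬u ∨ ¬x)) ∧ ¬z
    = ¬(w ∨ x ∧ ¬x) ∧ ¬z   (complement / identity)
    = ¬w ∧ ¬z   (complement / identity)
E2: (w ∨ ¬¬¬w) ∧ ¬w ∧ ¬¬(¬z ∧ ¬x ∨ x ∧ ¬z)
    = (w ∨ ¬¬¬w) ∧ ¬w ∧ (¬z ∧ ¬x ∨ x ∧ ¬z)   (double negation)
    = (w ∨ ¬¬¬w) ∧ ¬w ∧ ¬z   (distribution)
    = (w ∨ ¬w) ∧ ¬w ∧ ¬z   (double negation)
    = ¬w ∧ ¬z   (complement / identity)
Both reduce to ¬w ∧ ¬z, so they are equivalent.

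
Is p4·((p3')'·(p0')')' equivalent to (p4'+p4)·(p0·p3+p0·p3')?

No

E1: p4·((p3')'·(p0')')'
    = p4·(p3'+p0')   [De Morgan]
E2: (p4'+p4)·(p0·p3+p0·p3')
    = p0·p3+p0·p3'   [complement / identity]
    = p0   [distribution]
These differ: at p0=0, p3=0, p4=1, E1 = 1 but E2 = 0.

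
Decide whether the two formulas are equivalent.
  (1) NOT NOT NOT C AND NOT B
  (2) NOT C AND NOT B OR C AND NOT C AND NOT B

Yes

E1: NOT NOT NOT C AND NOT B
    = NOT C AND NOT B   (double negation)
E2: NOT C AND NOT B OR C AND NOT C AND NOT B
    = (NOT C OR C AND NOT C) AND NOT B   (distribution)
    = NOT C AND NOT B   (complement / identity)
Both reduce to NOT C AND NOT B, so they are equivalent.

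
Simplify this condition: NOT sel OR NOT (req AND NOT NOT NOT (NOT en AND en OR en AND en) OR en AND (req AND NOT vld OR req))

NOT sel OR NOT req

NOT sel OR NOT (req AND NOT NOT NOT (NOT en AND en OR en AND en) OR en AND (req AND NOT vld OR req))
= NOT sel OR NOT (req AND NOT NOT NOT (NOT en AND en OR en AND en) OR en AND req)   [absorption]
= NOT sel OR NOT (req AND NOT NOT NOT en OR en AND req)   [distribution]
= NOT sel OR NOT (req AND NOT en OR en AND req)   [double negation]
= NOT sel OR NOT req   [distribution]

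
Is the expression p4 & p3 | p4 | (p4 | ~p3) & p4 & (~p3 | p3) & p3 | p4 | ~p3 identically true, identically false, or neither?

p4 & p3 | p4 | (p4 | ~p3) & p4 & (~p3 | p3) & p3 | p4 | ~p3
= p4 & p3 | p4 | (p4 | ~p3) & p4 & p3 | p4 | ~p3   — complement / identity
= p4 & p3 | p4 | p4 & p3 | p4 | ~p3   — absorption
= p4 & p3 | p4 | ~p3   — idempotence
= p4 | ~p3   — absorption
This depends on p3, p4, so it is not a constant.

neither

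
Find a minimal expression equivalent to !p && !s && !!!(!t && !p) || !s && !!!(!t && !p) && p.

!p && !s && !!!(!t && !p) || !s && !!!(!t && !p) && p
= !s && !!!(!t && !p) && (!p || p)   (distribution)
= !s && !!!(!t && !p)   (complement / identity)
= !s && !(!t && !p)   (double negation)
= !s && (t || p)   (De Morgan)

!s && (t || p)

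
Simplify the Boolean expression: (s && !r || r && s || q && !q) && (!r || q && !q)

(s && !r || r && s || q && !q) && (!r || q && !q)
= q && !q || (s && !r || r && s) && !r   — distribution
= q && !q || s && !r   — distribution
= s && !r   — complement / identity

s && !r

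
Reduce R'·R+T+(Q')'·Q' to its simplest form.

R'·R+T+(Q')'·Q'
= T+(Q')'·Q'   (complement / identity)
= T+Q·Q'   (double negation)
= T   (complement / identity)

T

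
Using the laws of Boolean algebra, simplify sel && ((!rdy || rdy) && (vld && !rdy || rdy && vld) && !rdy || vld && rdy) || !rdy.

sel && ((!rdy || rdy) && (vld && !rdy || rdy && vld) && !rdy || vld && rdy) || !rdy
= sel && ((!rdy || rdy) && vld && !rdy || vld && rdy) || !rdy   (distribution)
= sel && (vld && !rdy || vld && rdy) || !rdy   (complement / identity)
= sel && vld || !rdy   (distribution)

sel && vld || !rdy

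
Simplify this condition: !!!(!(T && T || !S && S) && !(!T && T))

!!!(!(T && T || !S && S) && !(!T && T))
= !!!(!(T && T) && !(!T && T))
= !!(T && T || !T && T)
= !!T
= T

T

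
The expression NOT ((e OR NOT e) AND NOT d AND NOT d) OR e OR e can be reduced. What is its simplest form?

NOT ((e OR NOT e) AND NOT d AND NOT d) OR e OR e
= NOT (NOT d AND NOT d) OR e OR e
= NOT (NOT d AND NOT d) OR e
= d OR d OR e
= d OR e

d OR e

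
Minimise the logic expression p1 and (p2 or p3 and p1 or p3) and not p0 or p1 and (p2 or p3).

p1 and (p2 or p3 and p1 or p3) and not p0 or p1 and (p2 or p3)
= p1 and (p2 or p3) and not p0 or p1 and (p2 or p3)   (absorption)
= p1 and (p2 or p3)   (absorption)

p1 and (p2 or p3)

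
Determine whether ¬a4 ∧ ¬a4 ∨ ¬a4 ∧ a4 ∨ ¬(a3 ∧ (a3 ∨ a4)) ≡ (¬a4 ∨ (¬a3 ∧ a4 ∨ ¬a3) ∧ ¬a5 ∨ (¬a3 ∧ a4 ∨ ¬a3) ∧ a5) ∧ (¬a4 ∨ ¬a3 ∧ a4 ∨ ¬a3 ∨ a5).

Yes

E1: ¬a4 ∧ ¬a4 ∨ ¬a4 ∧ a4 ∨ ¬(a3 ∧ (a3 ∨ a4))
    = ¬a4 ∧ ¬a4 ∨ ¬a4 ∧ a4 ∨ ¬a3   — absorption
    = ¬a4 ∨ ¬a3   — distribution
E2: (¬a4 ∨ (¬a3 ∧ a4 ∨ ¬a3) ∧ ¬a5 ∨ (¬a3 ∧ a4 ∨ ¬a3) ∧ a5) ∧ (¬a4 ∨ ¬a3 ∧ a4 ∨ ¬a3 ∨ a5)
    = (¬a4 ∨ ¬a3 ∧ a4 ∨ ¬a3) ∧ (¬a4 ∨ ¬a3 ∧ a4 ∨ ¬a3 ∨ a5)   — distribution
    = ¬a4 ∨ ¬a3 ∧ a4 ∨ ¬a3   — absorption
    = ¬a4 ∨ ¬a3   — absorption
Both reduce to ¬a4 ∨ ¬a3, so they are equivalent.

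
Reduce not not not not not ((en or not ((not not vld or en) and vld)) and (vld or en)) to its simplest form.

not not not not not ((en or not ((not not vld or en) and vld)) and (vld or en))
= not not not not not (en or not ((not not vld or en) and vld) and vld)
= not not not not not (en or not ((vld or en) and vld) and vld)
= not not not (en or not ((vld or en) and vld) and vld)
= not not not (en or not vld and vld)
= not (en or not vld and vld)
= not en

not en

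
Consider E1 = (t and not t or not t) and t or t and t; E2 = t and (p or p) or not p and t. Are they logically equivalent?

Yes

E1: (t and not t or not t) and t or t and t
    = not t and t or t and t   (complement / identity)
    = t   (distribution)
E2: t and (p or p) or not p and t
    = (p or p or not p) and t   (distribution)
    = (p or not p) and t   (idempotence)
    = t   (complement / identity)
Both reduce to t, so they are equivalent.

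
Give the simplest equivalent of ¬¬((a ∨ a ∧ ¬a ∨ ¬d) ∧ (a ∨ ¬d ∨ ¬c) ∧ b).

(a ∨ ¬d) ∧ b

¬¬((a ∨ a ∧ ¬a ∨ ¬d) ∧ (a ∨ ¬d ∨ ¬c) ∧ b)
= ¬¬((a ∨ ¬d) ∧ (a ∨ ¬d ∨ ¬c) ∧ b)   [complement / identity]
= (a ∨ ¬d) ∧ (a ∨ ¬d ∨ ¬c) ∧ b   [double negation]
= (a ∨ ¬d) ∧ b   [absorption]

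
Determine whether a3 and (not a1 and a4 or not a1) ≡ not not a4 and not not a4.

E1: a3 and (not a1 and a4 or not a1)
    = a3 and not a1   (absorption)
E2: not not a4 and not not a4
    = not not a4   (idempotence)
    = a4   (double negation)
These differ: at a1=0, a3=0, a4=1, E1 = 0 but E2 = 1.

No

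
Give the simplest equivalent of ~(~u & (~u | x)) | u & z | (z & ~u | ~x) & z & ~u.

~(~u & (~u | x)) | u & z | (z & ~u | ~x) & z & ~u
= ~(~u & (~u | x)) | u & z | z & ~u   [absorption]
= ~~u | u & z | z & ~u   [absorption]
= ~~u | z   [distribution]
= u | z   [double negation]

u | z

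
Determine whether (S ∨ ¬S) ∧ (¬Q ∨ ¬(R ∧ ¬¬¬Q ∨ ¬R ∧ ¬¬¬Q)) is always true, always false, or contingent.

(S ∨ ¬S) ∧ (¬Q ∨ ¬(R ∧ ¬¬¬Q ∨ ¬R ∧ ¬¬¬Q))
= (S ∨ ¬S) ∧ (¬Q ∨ ¬¬¬¬Q)   (distribution)
= ¬Q ∨ ¬¬¬¬Q   (complement / identity)
= ¬Q ∨ ¬¬Q   (double negation)
= ¬Q ∨ Q   (double negation)
= True   (complement)

always true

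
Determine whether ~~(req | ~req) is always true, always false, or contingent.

~~(req | ~req)
= req | ~req   — double negation
= 1   — complement

always true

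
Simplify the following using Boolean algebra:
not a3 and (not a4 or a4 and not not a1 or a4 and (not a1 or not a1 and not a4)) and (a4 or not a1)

not a3 and (not a4 or a4 and not not a1 or a4 and (not a1 or not a1 and not a4)) and (a4 or not a1)
= not a3 and (not a4 or a4 and not not a1 or a4 and not a1) and (a4 or not a1)   — absorption
= not a3 and (not a4 or a4 and a1 or a4 and not a1) and (a4 or not a1)   — double negation
= not a3 and (not a4 or a4) and (a4 or not a1)   — distribution
= not a3 and (a4 or not a1)   — complement / identity

not a3 and (a4 or not a1)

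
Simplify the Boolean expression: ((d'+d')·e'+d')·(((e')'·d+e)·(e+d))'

d'·e'

((d'+d')·e'+d')·(((e')'·d+e)·(e+d))'
= ((d'+d')·e'+d')·((e·d+e)·(e+d))'
= (d'·e'+d')·((e·d+e)·(e+d))'
= d'·((e·d+e)·(e+d))'
= d'·(e·(e+d))'
= d'·e'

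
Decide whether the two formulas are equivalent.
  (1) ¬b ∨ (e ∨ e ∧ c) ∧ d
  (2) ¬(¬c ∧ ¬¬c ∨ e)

E1: ¬b ∨ (e ∨ e ∧ c) ∧ d
    = ¬b ∨ e ∧ d   [absorption]
E2: ¬(¬c ∧ ¬¬c ∨ e)
    = ¬(¬c ∧ c ∨ e)   [double negation]
    = ¬e   [complement / identity]
These differ: at b=0, c=1, d=0, e=1, E1 = 1 but E2 = 0.

No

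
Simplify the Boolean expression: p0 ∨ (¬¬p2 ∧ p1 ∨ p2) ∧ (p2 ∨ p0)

p0 ∨ p2

p0 ∨ (¬¬p2 ∧ p1 ∨ p2) ∧ (p2 ∨ p0)
= p0 ∨ (p2 ∧ p1 ∨ p2) ∧ (p2 ∨ p0)   — double negation
= p0 ∨ p2 ∧ (p2 ∨ p0)   — absorption
= p0 ∨ p2   — absorption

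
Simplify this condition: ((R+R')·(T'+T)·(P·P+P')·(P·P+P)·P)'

P'

((R+R')·(T'+T)·(P·P+P')·(P·P+P)·P)'
= ((T'+T)·(P·P+P')·(P·P+P)·P)'   (complement / identity)
= ((P·P+P')·(P·P+P)·P)'   (complement / identity)
= ((P·P+P'·P)·P)'   (distribution)
= (P·P)'   (distribution)
= P'   (idempotence)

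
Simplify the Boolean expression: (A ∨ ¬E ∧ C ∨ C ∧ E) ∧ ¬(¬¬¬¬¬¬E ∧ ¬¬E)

(A ∨ C) ∧ ¬E

(A ∨ ¬E ∧ C ∨ C ∧ E) ∧ ¬(¬¬¬¬¬¬E ∧ ¬¬E)
= (A ∨ C) ∧ ¬(¬¬¬¬¬¬E ∧ ¬¬E)
= (A ∨ C) ∧ ¬(¬¬¬¬E ∧ ¬¬E)
= (A ∨ C) ∧ (¬¬¬E ∨ ¬E)
= (A ∨ C) ∧ (¬E ∨ ¬E)
= (A ∨ C) ∧ ¬E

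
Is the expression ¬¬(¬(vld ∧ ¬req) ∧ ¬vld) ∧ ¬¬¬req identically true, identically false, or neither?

neither

¬¬(¬(vld ∧ ¬req) ∧ ¬vld) ∧ ¬¬¬req
= ¬(vld ∧ ¬req ∨ vld) ∧ ¬¬¬req   [De Morgan]
= ¬vld ∧ ¬¬¬req   [absorption]
= ¬vld ∧ ¬req   [double negation]
This depends on req, vld, so it is not a constant.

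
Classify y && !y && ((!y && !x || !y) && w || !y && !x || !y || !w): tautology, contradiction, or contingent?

y && !y && ((!y && !x || !y) && w || !y && !x || !y || !w)
= y && !y && (!y && !x || !y || !w)
= y && !y && (!y || !w)
= y && !y
= false

contradiction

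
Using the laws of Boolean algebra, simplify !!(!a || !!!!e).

!a || e

!!(!a || !!!!e)
= !!(!a || !!e)   (double negation)
= !!(!a || e)   (double negation)
= !a || e   (double negation)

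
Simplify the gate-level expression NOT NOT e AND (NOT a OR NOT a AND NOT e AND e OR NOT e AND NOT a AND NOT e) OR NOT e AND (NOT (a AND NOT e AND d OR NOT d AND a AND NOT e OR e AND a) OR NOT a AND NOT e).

NOT a

NOT NOT e AND (NOT a OR NOT a AND NOT e AND e OR NOT e AND NOT a AND NOT e) OR NOT e AND (NOT (a AND NOT e AND d OR NOT d AND a AND NOT e OR e AND a) OR NOT a AND NOT e)
= NOT NOT e AND (NOT a OR NOT a AND NOT e AND e OR NOT e AND NOT a AND NOT e) OR NOT e AND (NOT (a AND NOT e OR e AND a) OR NOT a AND NOT e)
= NOT NOT e AND (NOT a OR NOT a AND NOT e) OR NOT e AND (NOT (a AND NOT e OR e AND a) OR NOT a AND NOT e)
= NOT NOT e AND (NOT a OR NOT a AND NOT e) OR NOT e AND (NOT a OR NOT a AND NOT e)
= e AND (NOT a OR NOT a AND NOT e) OR NOT e AND (NOT a OR NOT a AND NOT e)
= NOT a OR NOT a AND NOT e
= NOT a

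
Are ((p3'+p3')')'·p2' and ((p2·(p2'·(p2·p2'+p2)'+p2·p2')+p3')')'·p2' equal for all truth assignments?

Yes

E1: ((p3'+p3')')'·p2'
    = (p3·p3)'·p2'
    = p3'·p2'
E2: ((p2·(p2'·(p2·p2'+p2)'+p2·p2')+p3')')'·p2'
    = ((p2·(p2'·p2'+p2·p2')+p3')')'·p2'
    = ((p2·p2'+p3')')'·p2'
    = ((p3')')'·p2'
    = p3'·p2'
Both reduce to p3'·p2', so they are equivalent.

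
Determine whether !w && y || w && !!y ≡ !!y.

Yes

E1: !w && y || w && !!y
    = !w && y || w && y   [double negation]
    = y   [distribution]
E2: !!y
    = y   [double negation]
Both reduce to y, so they are equivalent.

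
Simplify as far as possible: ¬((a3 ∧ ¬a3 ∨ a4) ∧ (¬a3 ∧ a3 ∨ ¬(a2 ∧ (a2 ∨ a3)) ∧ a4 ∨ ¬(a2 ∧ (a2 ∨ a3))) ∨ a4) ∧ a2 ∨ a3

¬a4 ∧ a2 ∨ a3

¬((a3 ∧ ¬a3 ∨ a4) ∧ (¬a3 ∧ a3 ∨ ¬(a2 ∧ (a2 ∨ a3)) ∧ a4 ∨ ¬(a2 ∧ (a2 ∨ a3))) ∨ a4) ∧ a2 ∨ a3
= ¬(a4 ∧ (¬a3 ∧ a3 ∨ ¬(a2 ∧ (a2 ∨ a3)) ∧ a4 ∨ ¬(a2 ∧ (a2 ∨ a3))) ∨ a4) ∧ a2 ∨ a3   — complement / identity
= ¬(a4 ∧ (¬a3 ∧ a3 ∨ ¬(a2 ∧ (a2 ∨ a3))) ∨ a4) ∧ a2 ∨ a3   — absorption
= ¬(a4 ∧ (¬a3 ∧ a3 ∨ ¬a2) ∨ a4) ∧ a2 ∨ a3   — absorption
= ¬(a4 ∧ ¬a2 ∨ a4) ∧ a2 ∨ a3   — complement / identity
= ¬a4 ∧ a2 ∨ a3   — absorption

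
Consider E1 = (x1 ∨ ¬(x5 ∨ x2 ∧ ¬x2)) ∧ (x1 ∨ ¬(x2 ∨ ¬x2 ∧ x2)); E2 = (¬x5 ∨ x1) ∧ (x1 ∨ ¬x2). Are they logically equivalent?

E1: (x1 ∨ ¬(x5 ∨ x2 ∧ ¬x2)) ∧ (x1 ∨ ¬(x2 ∨ ¬x2 ∧ x2))
    = (x1 ∨ ¬x5) ∧ (x1 ∨ ¬(x2 ∨ ¬x2 ∧ x2))
    = (x1 ∨ ¬x5) ∧ (x1 ∨ ¬x2)
    = x1 ∨ ¬x5 ∧ ¬x2
E2: (¬x5 ∨ x1) ∧ (x1 ∨ ¬x2)
    = x1 ∨ ¬x5 ∧ ¬x2
Both reduce to x1 ∨ ¬x5 ∧ ¬x2, so they are equivalent.

Yes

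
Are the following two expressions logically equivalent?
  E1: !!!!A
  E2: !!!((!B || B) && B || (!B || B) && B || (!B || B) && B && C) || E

E1: !!!!A
    = !!A   [double negation]
    = A   [double negation]
E2: !!!((!B || B) && B || (!B || B) && B || (!B || B) && B && C) || E
    = !!!((!B || B) && B || (!B || B) && B) || E   [absorption]
    = !!!((!B || B) && B) || E   [idempotence]
    = !!!B || E   [complement / identity]
    = !B || E   [double negation]
These differ: at A=0, B=0, C=0, E=1, E1 = 0 but E2 = 1.

No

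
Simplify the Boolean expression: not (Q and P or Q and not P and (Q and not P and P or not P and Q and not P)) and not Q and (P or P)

not (Q and P or Q and not P and (Q and not P and P or not P and Q and not P)) and not Q and (P or P)
= not (Q and P or Q and not P and Q and not P) and not Q and (P or P)   [distribution]
= not (Q and P or Q and not P and Q and not P) and not Q and P   [idempotence]
= not (Q and P or Q and not P) and not Q and P   [idempotence]
= not Q and not Q and P   [distribution]
= not Q and P   [idempotence]

not Q and P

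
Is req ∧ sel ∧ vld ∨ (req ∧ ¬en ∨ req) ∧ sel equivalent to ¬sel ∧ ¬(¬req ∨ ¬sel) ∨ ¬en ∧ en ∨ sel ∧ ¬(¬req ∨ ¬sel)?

Yes

E1: req ∧ sel ∧ vld ∨ (req ∧ ¬en ∨ req) ∧ sel
    = req ∧ sel ∧ vld ∨ req ∧ sel   [absorption]
    = req ∧ sel   [absorption]
E2: ¬sel ∧ ¬(¬req ∨ ¬sel) ∨ ¬en ∧ en ∨ sel ∧ ¬(¬req ∨ ¬sel)
    = ¬sel ∧ ¬(¬req ∨ ¬sel) ∨ sel ∧ ¬(¬req ∨ ¬sel)   [complement / identity]
    = ¬(¬req ∨ ¬sel)   [distribution]
    = req ∧ sel   [De Morgan]
Both reduce to req ∧ sel, so they are equivalent.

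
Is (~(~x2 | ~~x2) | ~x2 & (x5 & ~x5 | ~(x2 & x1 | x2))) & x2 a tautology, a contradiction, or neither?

contradiction

(~(~x2 | ~~x2) | ~x2 & (x5 & ~x5 | ~(x2 & x1 | x2))) & x2
= (x2 & ~x2 | ~x2 & (x5 & ~x5 | ~(x2 & x1 | x2))) & x2   [De Morgan]
= (x2 & ~x2 | ~x2 & (x5 & ~x5 | ~x2)) & x2   [absorption]
= (x2 & ~x2 | ~x2 & ~x2) & x2   [complement / identity]
= ~x2 & x2   [distribution]
= 0   [complement]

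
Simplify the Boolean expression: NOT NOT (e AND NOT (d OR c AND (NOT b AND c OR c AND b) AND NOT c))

NOT NOT (e AND NOT (d OR c AND (NOT b AND c OR c AND b) AND NOT c))
= NOT NOT (e AND NOT (d OR c AND c AND NOT c))   (distribution)
= NOT NOT (e AND NOT (d OR c AND NOT c))   (idempotence)
= NOT NOT (e AND NOT d)   (complement / identity)
= e AND NOT d   (double negation)

e AND NOT d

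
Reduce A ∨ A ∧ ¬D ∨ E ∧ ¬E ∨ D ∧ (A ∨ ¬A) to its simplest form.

A ∨ A ∧ ¬D ∨ E ∧ ¬E ∨ D ∧ (A ∨ ¬A)
= A ∨ A ∧ ¬D ∨ E ∧ ¬E ∨ D   (complement / identity)
= A ∨ A ∧ ¬D ∨ D   (complement / identity)
= A ∨ D   (absorption)

A ∨ D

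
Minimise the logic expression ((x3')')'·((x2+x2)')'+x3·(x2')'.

x2

((x3')')'·((x2+x2)')'+x3·(x2')'
= ((x3')')'·(x2')'+x3·(x2')'
= x3'·(x2')'+x3·(x2')'
= (x2')'
= x2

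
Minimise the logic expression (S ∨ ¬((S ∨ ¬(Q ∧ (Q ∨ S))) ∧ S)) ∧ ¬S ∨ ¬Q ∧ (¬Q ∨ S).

¬S ∨ ¬Q

(S ∨ ¬((S ∨ ¬(Q ∧ (Q ∨ S))) ∧ S)) ∧ ¬S ∨ ¬Q ∧ (¬Q ∨ S)
= (S ∨ ¬((S ∨ ¬(Q ∧ (Q ∨ S))) ∧ S)) ∧ ¬S ∨ ¬Q
= (S ∨ ¬((S ∨ ¬Q) ∧ S)) ∧ ¬S ∨ ¬Q
= (S ∨ ¬S) ∧ ¬S ∨ ¬Q
= ¬S ∨ ¬Q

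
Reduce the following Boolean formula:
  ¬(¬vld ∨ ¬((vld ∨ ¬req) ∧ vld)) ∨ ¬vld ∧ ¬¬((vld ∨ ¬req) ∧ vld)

vld

¬(¬vld ∨ ¬((vld ∨ ¬req) ∧ vld)) ∨ ¬vld ∧ ¬¬((vld ∨ ¬req) ∧ vld)
= vld ∧ (vld ∨ ¬req) ∧ vld ∨ ¬vld ∧ ¬¬((vld ∨ ¬req) ∧ vld)
= vld ∧ (vld ∨ ¬req) ∧ vld ∨ ¬vld ∧ (vld ∨ ¬req) ∧ vld
= (vld ∨ ¬req) ∧ vld
= vld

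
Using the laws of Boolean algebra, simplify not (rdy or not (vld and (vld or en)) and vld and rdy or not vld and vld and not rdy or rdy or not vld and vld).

not (rdy or not (vld and (vld or en)) and vld and rdy or not vld and vld and not rdy or rdy or not vld and vld)
= not (rdy or not vld and vld and rdy or not vld and vld and not rdy or rdy or not vld and vld)
= not (rdy or not vld and vld or rdy or not vld and vld)
= not (rdy or not vld and vld)
= not rdy

not rdy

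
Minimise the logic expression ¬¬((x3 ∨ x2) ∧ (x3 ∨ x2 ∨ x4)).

¬¬((x3 ∨ x2) ∧ (x3 ∨ x2 ∨ x4))
= ¬¬(x3 ∨ x2)   [absorption]
= x3 ∨ x2   [double negation]

x3 ∨ x2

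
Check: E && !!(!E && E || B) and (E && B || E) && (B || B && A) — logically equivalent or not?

Yes

E1: E && !!(!E && E || B)
    = E && (!E && E || B)   [double negation]
    = E && B   [complement / identity]
E2: (E && B || E) && (B || B && A)
    = E && (B || B && A)   [absorption]
    = E && B   [absorption]
Both reduce to E && B, so they are equivalent.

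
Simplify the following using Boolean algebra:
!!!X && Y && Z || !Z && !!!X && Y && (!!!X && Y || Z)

!X && Y

!!!X && Y && Z || !Z && !!!X && Y && (!!!X && Y || Z)
= !!!X && Y && Z || !Z && !!!X && Y   [absorption]
= !!!X && Y   [distribution]
= !X && Y   [double negation]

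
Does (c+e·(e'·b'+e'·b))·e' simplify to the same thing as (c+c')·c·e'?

Yes

E1: (c+e·(e'·b'+e'·b))·e'
    = (c+e·e')·e'   [distribution]
    = c·e'   [complement / identity]
E2: (c+c')·c·e'
    = c·e'   [complement / identity]
Both reduce to c·e', so they are equivalent.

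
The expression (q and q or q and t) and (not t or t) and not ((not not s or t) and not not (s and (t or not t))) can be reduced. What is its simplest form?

q and not s

(q and q or q and t) and (not t or t) and not ((not not s or t) and not not (s and (t or not t)))
= (q and q or q and t) and not ((not not s or t) and not not (s and (t or not t)))   [complement / identity]
= (q and q or q and t) and not ((not not s or t) and not not s)   [complement / identity]
= q and (q or t) and not ((not not s or t) and not not s)   [distribution]
= q and not ((not not s or t) and not not s)   [absorption]
= q and not not not s   [absorption]
= q and not s   [double negation]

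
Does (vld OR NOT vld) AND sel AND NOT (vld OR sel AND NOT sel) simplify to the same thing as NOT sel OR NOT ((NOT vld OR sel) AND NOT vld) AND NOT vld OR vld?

No

E1: (vld OR NOT vld) AND sel AND NOT (vld OR sel AND NOT sel)
    = sel AND NOT (vld OR sel AND NOT sel)
    = sel AND NOT vld
E2: NOT sel OR NOT ((NOT vld OR sel) AND NOT vld) AND NOT vld OR vld
    = NOT sel OR NOT NOT vld AND NOT vld OR vld
    = NOT sel OR vld AND NOT vld OR vld
    = NOT sel OR vld
These differ: at sel=0, vld=1, E1 = 0 but E2 = 1.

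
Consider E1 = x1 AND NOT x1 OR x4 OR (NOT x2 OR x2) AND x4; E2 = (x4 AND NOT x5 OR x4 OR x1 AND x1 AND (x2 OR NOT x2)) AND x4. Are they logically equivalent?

E1: x1 AND NOT x1 OR x4 OR (NOT x2 OR x2) AND x4
    = x1 AND NOT x1 OR x4 OR x4   [complement / identity]
    = x4 OR x4   [complement / identity]
    = x4   [idempotence]
E2: (x4 AND NOT x5 OR x4 OR x1 AND x1 AND (x2 OR NOT x2)) AND x4
    = (x4 AND NOT x5 OR x4 OR x1 AND (x2 OR NOT x2)) AND x4   [idempotence]
    = (x4 OR x1 AND (x2 OR NOT x2)) AND x4   [absorption]
    = (x4 OR x1) AND x4   [complement / identity]
    = x4   [absorption]
Both reduce to x4, so they are equivalent.

Yes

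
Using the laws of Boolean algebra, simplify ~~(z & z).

z

~~(z & z)
= z & z
= z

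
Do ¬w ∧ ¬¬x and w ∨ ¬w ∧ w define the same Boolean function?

No

E1: ¬w ∧ ¬¬x
    = ¬w ∧ x   — double negation
E2: w ∨ ¬w ∧ w
    = w   — complement / identity
These differ: at w=1, x=1, E1 = 0 but E2 = 1.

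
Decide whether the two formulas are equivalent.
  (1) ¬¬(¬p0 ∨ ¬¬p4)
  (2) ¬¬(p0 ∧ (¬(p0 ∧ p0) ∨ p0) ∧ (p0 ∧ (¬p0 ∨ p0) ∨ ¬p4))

E1: ¬¬(¬p0 ∨ ¬¬p4)
    = ¬p0 ∨ ¬¬p4
    = ¬p0 ∨ p4
E2: ¬¬(p0 ∧ (¬(p0 ∧ p0) ∨ p0) ∧ (p0 ∧ (¬p0 ∨ p0) ∨ ¬p4))
    = ¬¬(p0 ∧ (¬p0 ∨ p0) ∧ (p0 ∧ (¬p0 ∨ p0) ∨ ¬p4))
    = ¬¬(p0 ∧ (¬p0 ∨ p0))
    = p0 ∧ (¬p0 ∨ p0)
    = p0
These differ: at p0=0, p4=0, E1 = 1 but E2 = 0.

No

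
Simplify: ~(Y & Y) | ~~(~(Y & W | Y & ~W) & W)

~Y

~(Y & Y) | ~~(~(Y & W | Y & ~W) & W)
= ~Y | ~~(~(Y & W | Y & ~W) & W)   — idempotence
= ~Y | ~~(~Y & W)   — distribution
= ~Y | ~Y & W   — double negation
= ~Y   — absorption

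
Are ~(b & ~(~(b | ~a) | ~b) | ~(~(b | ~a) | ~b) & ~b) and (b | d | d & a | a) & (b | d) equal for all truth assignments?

E1: ~(b & ~(~(b | ~a) | ~b) | ~(~(b | ~a) | ~b) & ~b)
    = ~~(~(b | ~a) | ~b)   [distribution]
    = ~((b | ~a) & b)   [De Morgan]
    = ~b   [absorption]
E2: (b | d | d & a | a) & (b | d)
    = (b | d | a) & (b | d)   [absorption]
    = b | d   [absorption]
These differ: at a=0, b=1, d=0, E1 = 0 but E2 = 1.

No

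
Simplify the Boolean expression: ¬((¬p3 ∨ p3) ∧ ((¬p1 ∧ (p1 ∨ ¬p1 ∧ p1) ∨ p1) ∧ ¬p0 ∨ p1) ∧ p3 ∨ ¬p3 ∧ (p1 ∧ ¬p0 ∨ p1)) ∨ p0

¬p1 ∨ p0

¬((¬p3 ∨ p3) ∧ ((¬p1 ∧ (p1 ∨ ¬p1 ∧ p1) ∨ p1) ∧ ¬p0 ∨ p1) ∧ p3 ∨ ¬p3 ∧ (p1 ∧ ¬p0 ∨ p1)) ∨ p0
= ¬(((¬p1 ∧ (p1 ∨ ¬p1 ∧ p1) ∨ p1) ∧ ¬p0 ∨ p1) ∧ p3 ∨ ¬p3 ∧ (p1 ∧ ¬p0 ∨ p1)) ∨ p0   — complement / identity
= ¬(((¬p1 ∧ p1 ∨ p1) ∧ ¬p0 ∨ p1) ∧ p3 ∨ ¬p3 ∧ (p1 ∧ ¬p0 ∨ p1)) ∨ p0   — complement / identity
= ¬((p1 ∧ ¬p0 ∨ p1) ∧ p3 ∨ ¬p3 ∧ (p1 ∧ ¬p0 ∨ p1)) ∨ p0   — complement / identity
= ¬(p1 ∧ ¬p0 ∨ p1) ∨ p0   — distribution
= ¬p1 ∨ p0   — absorption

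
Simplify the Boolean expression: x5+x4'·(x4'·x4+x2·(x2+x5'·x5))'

x5+x4'·x2'

x5+x4'·(x4'·x4+x2·(x2+x5'·x5))'
= x5+x4'·(x4'·x4+x2·x2)'   [complement / identity]
= x5+x4'·(x2·x2)'   [complement / identity]
= x5+x4'·x2'   [idempotence]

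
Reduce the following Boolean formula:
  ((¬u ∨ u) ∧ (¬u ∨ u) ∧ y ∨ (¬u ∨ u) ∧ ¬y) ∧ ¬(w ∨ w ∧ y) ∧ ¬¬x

((¬u ∨ u) ∧ (¬u ∨ u) ∧ y ∨ (¬u ∨ u) ∧ ¬y) ∧ ¬(w ∨ w ∧ y) ∧ ¬¬x
= ((¬u ∨ u) ∧ y ∨ (¬u ∨ u) ∧ ¬y) ∧ ¬(w ∨ w ∧ y) ∧ ¬¬x
= (¬u ∨ u) ∧ ¬(w ∨ w ∧ y) ∧ ¬¬x
= ¬(w ∨ w ∧ y) ∧ ¬¬x
= ¬(w ∨ w ∧ y) ∧ x
= ¬w ∧ x

¬w ∧ x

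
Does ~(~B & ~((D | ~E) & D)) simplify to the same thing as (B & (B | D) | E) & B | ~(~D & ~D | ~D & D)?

E1: ~(~B & ~((D | ~E) & D))
    = B | (D | ~E) & D
    = B | D
E2: (B & (B | D) | E) & B | ~(~D & ~D | ~D & D)
    = (B & (B | D) | E) & B | ~~D
    = (B | E) & B | ~~D
    = (B | E) & B | D
    = B | D
Both reduce to B | D, so they are equivalent.

Yes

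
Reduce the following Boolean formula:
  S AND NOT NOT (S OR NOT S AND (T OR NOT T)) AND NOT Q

S AND NOT Q

S AND NOT NOT (S OR NOT S AND (T OR NOT T)) AND NOT Q
= S AND NOT NOT (S OR NOT S) AND NOT Q   (complement / identity)
= S AND (S OR NOT S) AND NOT Q   (double negation)
= S AND NOT Q   (complement / identity)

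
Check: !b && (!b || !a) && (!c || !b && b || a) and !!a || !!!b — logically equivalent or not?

No

E1: !b && (!b || !a) && (!c || !b && b || a)
    = !b && (!b || !a) && (!c || a)
    = !b && (!c || a)
E2: !!a || !!!b
    = !!a || !b
    = a || !b
These differ: at a=1, b=1, c=1, E1 = 0 but E2 = 1.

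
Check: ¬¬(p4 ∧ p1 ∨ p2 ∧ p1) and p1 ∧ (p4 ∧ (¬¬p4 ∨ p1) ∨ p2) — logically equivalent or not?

E1: ¬¬(p4 ∧ p1 ∨ p2 ∧ p1)
    = p4 ∧ p1 ∨ p2 ∧ p1   [double negation]
    = p1 ∧ (p4 ∨ p2)   [distribution]
E2: p1 ∧ (p4 ∧ (¬¬p4 ∨ p1) ∨ p2)
    = p1 ∧ (p4 ∧ (p4 ∨ p1) ∨ p2)   [double negation]
    = p1 ∧ (p4 ∨ p2)   [absorption]
Both reduce to p1 ∧ (p4 ∨ p2), so they are equivalent.

Yes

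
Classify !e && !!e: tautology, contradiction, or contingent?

contradiction

!e && !!e
= !e && e   — double negation
= false   — complement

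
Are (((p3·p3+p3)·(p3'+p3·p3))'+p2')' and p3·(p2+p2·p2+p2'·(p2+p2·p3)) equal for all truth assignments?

E1: (((p3·p3+p3)·(p3'+p3·p3))'+p2')'
    = ((p3·p3'+p3·p3)'+p2')'   (distribution)
    = (p3'+p2')'   (distribution)
    = p3·p2   (De Morgan)
E2: p3·(p2+p2·p2+p2'·(p2+p2·p3))
    = p3·(p2+p2·p2+p2'·p2)   (absorption)
    = p3·(p2+p2)   (distribution)
    = p3·p2   (idempotence)
Both reduce to p3·p2, so they are equivalent.

Yes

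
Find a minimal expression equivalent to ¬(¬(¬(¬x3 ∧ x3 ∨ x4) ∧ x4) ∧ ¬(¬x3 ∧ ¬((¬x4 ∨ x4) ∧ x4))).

¬x3 ∧ ¬x4

¬(¬(¬(¬x3 ∧ x3 ∨ x4) ∧ x4) ∧ ¬(¬x3 ∧ ¬((¬x4 ∨ x4) ∧ x4)))
= ¬(¬(¬(¬x3 ∧ x3 ∨ x4) ∧ x4) ∧ ¬(¬x3 ∧ ¬x4))
= ¬(¬(¬x4 ∧ x4) ∧ ¬(¬x3 ∧ ¬x4))
= ¬x4 ∧ x4 ∨ ¬x3 ∧ ¬x4
= ¬x3 ∧ ¬x4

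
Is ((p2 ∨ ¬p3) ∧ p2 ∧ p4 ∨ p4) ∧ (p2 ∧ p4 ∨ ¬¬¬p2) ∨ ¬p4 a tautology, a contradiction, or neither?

((p2 ∨ ¬p3) ∧ p2 ∧ p4 ∨ p4) ∧ (p2 ∧ p4 ∨ ¬¬¬p2) ∨ ¬p4
= (p2 ∧ p4 ∨ p4) ∧ (p2 ∧ p4 ∨ ¬¬¬p2) ∨ ¬p4   [absorption]
= p2 ∧ p4 ∨ p4 ∧ ¬¬¬p2 ∨ ¬p4   [distribution]
= p2 ∧ p4 ∨ p4 ∧ ¬p2 ∨ ¬p4   [double negation]
= p4 ∨ ¬p4   [distribution]
= True   [complement]

tautology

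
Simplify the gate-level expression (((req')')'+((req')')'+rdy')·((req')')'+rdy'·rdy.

req'

(((req')')'+((req')')'+rdy')·((req')')'+rdy'·rdy
= (((req')')'+rdy')·((req')')'+rdy'·rdy
= (((req')')'+rdy')·((req')')'
= ((req')')'
= req'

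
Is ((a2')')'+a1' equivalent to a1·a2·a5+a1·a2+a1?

No

E1: ((a2')')'+a1'
    = a2'+a1'   [double negation]
E2: a1·a2·a5+a1·a2+a1
    = a1·a2+a1   [absorption]
    = a1   [absorption]
These differ: at a1=0, a2=0, a5=0, E1 = 1 but E2 = 0.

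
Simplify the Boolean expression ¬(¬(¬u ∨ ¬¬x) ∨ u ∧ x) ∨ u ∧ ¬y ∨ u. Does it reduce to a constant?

True

¬(¬(¬u ∨ ¬¬x) ∨ u ∧ x) ∨ u ∧ ¬y ∨ u
= ¬(u ∧ ¬x ∨ u ∧ x) ∨ u ∧ ¬y ∨ u   — De Morgan
= ¬u ∨ u ∧ ¬y ∨ u   — distribution
= ¬u ∨ u   — absorption
= True   — complement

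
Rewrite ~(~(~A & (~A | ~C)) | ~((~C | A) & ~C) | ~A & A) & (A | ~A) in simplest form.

~A & ~C

~(~(~A & (~A | ~C)) | ~((~C | A) & ~C) | ~A & A) & (A | ~A)
= ~(~(~A & (~A | ~C)) | ~((~C | A) & ~C) | ~A & A)
= ~(~(~A & (~A | ~C)) | ~~C | ~A & A)
= ~(~(~A & (~A | ~C)) | ~~C)
= ~(~~A | ~~C)
= ~A & ~C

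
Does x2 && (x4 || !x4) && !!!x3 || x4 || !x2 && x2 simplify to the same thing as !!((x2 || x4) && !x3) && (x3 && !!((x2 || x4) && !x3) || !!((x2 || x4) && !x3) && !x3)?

No

E1: x2 && (x4 || !x4) && !!!x3 || x4 || !x2 && x2
    = x2 && (x4 || !x4) && !!!x3 || x4   [complement / identity]
    = x2 && !!!x3 || x4   [complement / identity]
    = x2 && !x3 || x4   [double negation]
E2: !!((x2 || x4) && !x3) && (x3 && !!((x2 || x4) && !x3) || !!((x2 || x4) && !x3) && !x3)
    = !!((x2 || x4) && !x3) && !!((x2 || x4) && !x3)   [distribution]
    = !!((x2 || x4) && !x3)   [idempotence]
    = (x2 || x4) && !x3   [double negation]
These differ: at x2=0, x3=1, x4=1, E1 = 1 but E2 = 0.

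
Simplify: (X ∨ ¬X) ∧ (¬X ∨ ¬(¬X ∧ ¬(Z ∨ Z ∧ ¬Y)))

True

(X ∨ ¬X) ∧ (¬X ∨ ¬(¬X ∧ ¬(Z ∨ Z ∧ ¬Y)))
= (X ∨ ¬X) ∧ (¬X ∨ X ∨ Z ∨ Z ∧ ¬Y)   — De Morgan
= (X ∨ ¬X) ∧ (¬X ∨ X ∨ Z)   — absorption
= ¬X ∨ X ∧ (X ∨ Z)   — distribution
= ¬X ∨ X   — absorption
= True   — complement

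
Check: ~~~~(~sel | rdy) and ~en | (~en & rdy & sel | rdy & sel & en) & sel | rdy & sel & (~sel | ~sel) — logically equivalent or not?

E1: ~~~~(~sel | rdy)
    = ~~(~sel | rdy)   (double negation)
    = ~sel | rdy   (double negation)
E2: ~en | (~en & rdy & sel | rdy & sel & en) & sel | rdy & sel & (~sel | ~sel)
    = ~en | (~en & rdy & sel | rdy & sel & en) & sel | rdy & sel & ~sel   (idempotence)
    = ~en | rdy & sel & sel | rdy & sel & ~sel   (distribution)
    = ~en | rdy & sel   (distribution)
These differ: at en=1, rdy=0, sel=0, E1 = 1 but E2 = 0.

No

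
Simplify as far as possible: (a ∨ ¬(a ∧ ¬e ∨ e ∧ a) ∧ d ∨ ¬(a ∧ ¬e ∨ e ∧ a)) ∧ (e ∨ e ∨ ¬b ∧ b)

(a ∨ ¬(a ∧ ¬e ∨ e ∧ a) ∧ d ∨ ¬(a ∧ ¬e ∨ e ∧ a)) ∧ (e ∨ e ∨ ¬b ∧ b)
= (a ∨ ¬(a ∧ ¬e ∨ e ∧ a)) ∧ (e ∨ e ∨ ¬b ∧ b)
= (a ∨ ¬a) ∧ (e ∨ e ∨ ¬b ∧ b)
= e ∨ e ∨ ¬b ∧ b
= e ∨ ¬b ∧ b
= e

e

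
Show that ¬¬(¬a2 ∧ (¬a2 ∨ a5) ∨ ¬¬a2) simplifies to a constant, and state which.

¬¬(¬a2 ∧ (¬a2 ∨ a5) ∨ ¬¬a2)
= ¬¬(¬a2 ∨ ¬¬a2)   [absorption]
= ¬¬(¬a2 ∨ a2)   [double negation]
= ¬a2 ∨ a2   [double negation]
= True   [complement]

True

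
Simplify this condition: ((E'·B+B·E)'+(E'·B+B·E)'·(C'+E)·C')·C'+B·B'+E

((E'·B+B·E)'+(E'·B+B·E)'·(C'+E)·C')·C'+B·B'+E
= ((E'·B+B·E)'+(E'·B+B·E)'·C')·C'+B·B'+E
= (E'·B+B·E)'·C'+B·B'+E
= (E'·B+B·E)'·C'+E
= B'·C'+E

B'·C'+E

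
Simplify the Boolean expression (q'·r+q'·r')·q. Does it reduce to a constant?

0

(q'·r+q'·r')·q
= q'·q   [distribution]
= 0   [complement]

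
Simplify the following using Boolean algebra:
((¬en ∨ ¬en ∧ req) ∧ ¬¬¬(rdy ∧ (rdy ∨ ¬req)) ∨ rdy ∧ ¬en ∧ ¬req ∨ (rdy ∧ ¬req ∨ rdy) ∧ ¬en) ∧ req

¬en ∧ req

((¬en ∨ ¬en ∧ req) ∧ ¬¬¬(rdy ∧ (rdy ∨ ¬req)) ∨ rdy ∧ ¬en ∧ ¬req ∨ (rdy ∧ ¬req ∨ rdy) ∧ ¬en) ∧ req
= ((¬en ∨ ¬en ∧ req) ∧ ¬¬¬(rdy ∧ (rdy ∨ ¬req)) ∨ rdy ∧ ¬en ∧ ¬req ∨ rdy ∧ ¬en) ∧ req   — absorption
= (¬en ∧ ¬¬¬(rdy ∧ (rdy ∨ ¬req)) ∨ rdy ∧ ¬en ∧ ¬req ∨ rdy ∧ ¬en) ∧ req   — absorption
= (¬en ∧ ¬¬¬(rdy ∧ (rdy ∨ ¬req)) ∨ rdy ∧ ¬en) ∧ req   — absorption
= (¬en ∧ ¬¬¬rdy ∨ rdy ∧ ¬en) ∧ req   — absorption
= (¬en ∧ ¬rdy ∨ rdy ∧ ¬en) ∧ req   — double negation
= ¬en ∧ req   — distribution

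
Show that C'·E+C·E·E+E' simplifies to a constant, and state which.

1

C'·E+C·E·E+E'
= C'·E+C·E+E'
= E+E'
= 1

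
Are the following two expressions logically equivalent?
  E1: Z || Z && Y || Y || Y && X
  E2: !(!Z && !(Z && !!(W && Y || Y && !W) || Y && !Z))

Yes

E1: Z || Z && Y || Y || Y && X
    = Z || Y || Y && X   — absorption
    = Z || Y   — absorption
E2: !(!Z && !(Z && !!(W && Y || Y && !W) || Y && !Z))
    = !(!Z && !(Z && (W && Y || Y && !W) || Y && !Z))   — double negation
    = !(!Z && !(Z && Y || Y && !Z))   — distribution
    = Z || Z && Y || Y && !Z   — De Morgan
    = Z || Y   — distribution
Both reduce to Z || Y, so they are equivalent.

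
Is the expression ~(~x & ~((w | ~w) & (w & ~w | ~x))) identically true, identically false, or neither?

identically true

~(~x & ~((w | ~w) & (w & ~w | ~x)))
= ~(~x & ~(w & ~w | ~x))
= ~(~x & ~~x)
= x | ~x
= 1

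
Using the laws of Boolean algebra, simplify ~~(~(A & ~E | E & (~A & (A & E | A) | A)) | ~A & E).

~~(~(A & ~E | E & (~A & (A & E | A) | A)) | ~A & E)
= ~~(~(A & ~E | E & (~A & A | A)) | ~A & E)   [absorption]
= ~~(~(A & ~E | E & A) | ~A & E)   [complement / identity]
= ~~(~A | ~A & E)   [distribution]
= ~~~A   [absorption]
= ~A   [double negation]

~A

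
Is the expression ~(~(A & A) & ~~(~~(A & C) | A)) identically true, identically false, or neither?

~(~(A & A) & ~~(~~(A & C) | A))
= ~(~(A & A) & ~~(A & C | A))   — double negation
= A & A | ~(A & C | A)   — De Morgan
= A & A | ~A   — absorption
= A | ~A   — idempotence
= 1   — complement

identically true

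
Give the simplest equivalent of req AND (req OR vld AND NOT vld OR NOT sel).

req AND (req OR vld AND NOT vld OR NOT sel)
= req AND (req OR NOT sel)   [complement / identity]
= req   [absorption]

req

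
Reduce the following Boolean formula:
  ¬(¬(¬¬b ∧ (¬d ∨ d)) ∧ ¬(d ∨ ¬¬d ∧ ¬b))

b ∨ d

¬(¬(¬¬b ∧ (¬d ∨ d)) ∧ ¬(d ∨ ¬¬d ∧ ¬b))
= ¬(¬¬¬b ∧ ¬(d ∨ ¬¬d ∧ ¬b))   — complement / identity
= ¬(¬b ∧ ¬(d ∨ ¬¬d ∧ ¬b))   — double negation
= b ∨ d ∨ ¬¬d ∧ ¬b   — De Morgan
= b ∨ d ∨ d ∧ ¬b   — double negation
= b ∨ d   — absorption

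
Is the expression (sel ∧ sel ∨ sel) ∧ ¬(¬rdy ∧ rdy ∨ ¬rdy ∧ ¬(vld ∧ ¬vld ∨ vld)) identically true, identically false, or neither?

neither

(sel ∧ sel ∨ sel) ∧ ¬(¬rdy ∧ rdy ∨ ¬rdy ∧ ¬(vld ∧ ¬vld ∨ vld))
= (sel ∨ sel) ∧ ¬(¬rdy ∧ rdy ∨ ¬rdy ∧ ¬(vld ∧ ¬vld ∨ vld))   — idempotence
= (sel ∨ sel) ∧ ¬(¬rdy ∧ ¬(vld ∧ ¬vld ∨ vld))   — complement / identity
= (sel ∨ sel) ∧ (rdy ∨ vld ∧ ¬vld ∨ vld)   — De Morgan
= (sel ∨ sel) ∧ (rdy ∨ vld)   — complement / identity
= sel ∧ (rdy ∨ vld)   — idempotence
This depends on rdy, sel, vld, so it is not a constant.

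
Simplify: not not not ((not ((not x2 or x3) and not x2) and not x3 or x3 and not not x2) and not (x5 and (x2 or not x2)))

not x2 or x5

not not not ((not ((not x2 or x3) and not x2) and not x3 or x3 and not not x2) and not (x5 and (x2 or not x2)))
= not not not ((not not x2 and not x3 or x3 and not not x2) and not (x5 and (x2 or not x2)))
= not not not (not not x2 and not (x5 and (x2 or not x2)))
= not not (not x2 or x5 and (x2 or not x2))
= not x2 or x5 and (x2 or not x2)
= not x2 or x5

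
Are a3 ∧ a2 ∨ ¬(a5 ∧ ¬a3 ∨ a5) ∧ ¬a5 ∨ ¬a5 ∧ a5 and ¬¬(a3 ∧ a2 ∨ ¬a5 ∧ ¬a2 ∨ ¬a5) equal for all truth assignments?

Yes

E1: a3 ∧ a2 ∨ ¬(a5 ∧ ¬a3 ∨ a5) ∧ ¬a5 ∨ ¬a5 ∧ a5
    = a3 ∧ a2 ∨ ¬a5 ∧ ¬a5 ∨ ¬a5 ∧ a5   (absorption)
    = a3 ∧ a2 ∨ ¬a5   (distribution)
E2: ¬¬(a3 ∧ a2 ∨ ¬a5 ∧ ¬a2 ∨ ¬a5)
    = ¬¬(a3 ∧ a2 ∨ ¬a5)   (absorption)
    = a3 ∧ a2 ∨ ¬a5   (double negation)
Both reduce to a3 ∧ a2 ∨ ¬a5, so they are equivalent.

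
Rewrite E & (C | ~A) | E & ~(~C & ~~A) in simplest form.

E & (C | ~A) | E & ~(~C & ~~A)
= E & (C | ~A) | E & (C | ~A)   [De Morgan]
= E & (C | ~A)   [idempotence]

E & (C | ~A)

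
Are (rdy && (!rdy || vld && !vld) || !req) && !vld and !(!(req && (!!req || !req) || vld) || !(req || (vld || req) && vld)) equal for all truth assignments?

E1: (rdy && (!rdy || vld && !vld) || !req) && !vld
    = (rdy && !rdy || !req) && !vld   (complement / identity)
    = !req && !vld   (complement / identity)
E2: !(!(req && (!!req || !req) || vld) || !(req || (vld || req) && vld))
    = !(!(req && (req || !req) || vld) || !(req || (vld || req) && vld))   (double negation)
    = !(!(req && (req || !req) || vld) || !(req || vld))   (absorption)
    = (req && (req || !req) || vld) && (req || vld)   (De Morgan)
    = (req || vld) && (req || vld)   (complement / identity)
    = req || vld   (idempotence)
These differ: at rdy=0, req=0, vld=1, E1 = 0 but E2 = 1.

No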